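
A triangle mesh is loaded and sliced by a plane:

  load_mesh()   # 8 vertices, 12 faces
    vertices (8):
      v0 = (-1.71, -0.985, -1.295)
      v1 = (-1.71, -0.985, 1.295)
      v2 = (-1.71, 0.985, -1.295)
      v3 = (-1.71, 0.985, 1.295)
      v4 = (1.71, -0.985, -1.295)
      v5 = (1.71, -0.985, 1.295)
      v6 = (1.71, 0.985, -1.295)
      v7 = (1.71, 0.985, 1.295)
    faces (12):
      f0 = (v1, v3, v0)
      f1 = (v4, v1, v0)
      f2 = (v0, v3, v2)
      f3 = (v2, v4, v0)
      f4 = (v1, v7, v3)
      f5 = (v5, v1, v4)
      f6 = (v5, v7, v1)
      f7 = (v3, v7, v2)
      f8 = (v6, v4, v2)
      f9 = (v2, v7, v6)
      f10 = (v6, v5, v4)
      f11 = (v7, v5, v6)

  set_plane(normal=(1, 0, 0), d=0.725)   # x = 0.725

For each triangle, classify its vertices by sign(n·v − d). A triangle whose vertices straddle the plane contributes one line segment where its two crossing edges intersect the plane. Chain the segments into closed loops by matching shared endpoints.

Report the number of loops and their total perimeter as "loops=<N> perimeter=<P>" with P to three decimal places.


loops=1 perimeter=9.120

Straddling triangles (8 of 12):
  (v4,v1,v0) [+--] → (0.725, -0.985, -0.54905)–(0.725, -0.985, -1.295)  len=0.7460
  (v2,v4,v0) [-+-] → (0.725, -0.417617, -1.295)–(0.725, -0.985, -1.295)  len=0.5674
  (v1,v7,v3) [-+-] → (0.725, 0.417617, 1.295)–(0.725, 0.985, 1.295)  len=0.5674
  (v5,v1,v4) [+-+] → (0.725, -0.985, 1.295)–(0.725, -0.985, -0.54905)  len=1.8440
  (v5,v7,v1) [++-] → (0.725, 0.417617, 1.295)–(0.725, -0.985, 1.295)  len=1.4026
  (v3,v7,v2) [-+-] → (0.725, 0.985, 1.295)–(0.725, 0.985, 0.54905)  len=0.7460
  (v6,v4,v2) [++-] → (0.725, -0.417617, -1.295)–(0.725, 0.985, -1.295)  len=1.4026
  (v2,v7,v6) [-++] → (0.725, 0.985, 0.54905)–(0.725, 0.985, -1.295)  len=1.8440

Chained into 1 loop(s):
  loop 1: 8 segments, perimeter = 9.1200
Total perimeter = 9.120


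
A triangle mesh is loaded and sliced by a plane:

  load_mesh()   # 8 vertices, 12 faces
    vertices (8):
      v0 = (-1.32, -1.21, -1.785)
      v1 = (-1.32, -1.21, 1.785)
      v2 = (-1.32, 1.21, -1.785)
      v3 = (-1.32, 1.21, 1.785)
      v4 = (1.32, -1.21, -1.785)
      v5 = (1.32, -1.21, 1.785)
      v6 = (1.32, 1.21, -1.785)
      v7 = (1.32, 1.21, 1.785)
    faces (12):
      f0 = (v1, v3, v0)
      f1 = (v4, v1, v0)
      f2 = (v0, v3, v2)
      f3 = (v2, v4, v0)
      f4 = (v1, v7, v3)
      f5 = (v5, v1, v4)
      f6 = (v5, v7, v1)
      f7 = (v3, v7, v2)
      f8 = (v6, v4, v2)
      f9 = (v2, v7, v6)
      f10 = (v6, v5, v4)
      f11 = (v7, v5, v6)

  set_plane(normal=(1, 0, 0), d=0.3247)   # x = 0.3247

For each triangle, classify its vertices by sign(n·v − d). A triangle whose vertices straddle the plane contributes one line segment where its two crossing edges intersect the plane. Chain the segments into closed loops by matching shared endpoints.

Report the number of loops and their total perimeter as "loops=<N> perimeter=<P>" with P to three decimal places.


loops=1 perimeter=11.980

Straddling triangles (8 of 12):
  (v4,v1,v0) [+--] → (0.3247, -1.21, -0.439083)–(0.3247, -1.21, -1.785)  len=1.3459
  (v2,v4,v0) [-+-] → (0.3247, -0.297642, -1.785)–(0.3247, -1.21, -1.785)  len=0.9124
  (v1,v7,v3) [-+-] → (0.3247, 0.297642, 1.785)–(0.3247, 1.21, 1.785)  len=0.9124
  (v5,v1,v4) [+-+] → (0.3247, -1.21, 1.785)–(0.3247, -1.21, -0.439083)  len=2.2241
  (v5,v7,v1) [++-] → (0.3247, 0.297642, 1.785)–(0.3247, -1.21, 1.785)  len=1.5076
  (v3,v7,v2) [-+-] → (0.3247, 1.21, 1.785)–(0.3247, 1.21, 0.439083)  len=1.3459
  (v6,v4,v2) [++-] → (0.3247, -0.297642, -1.785)–(0.3247, 1.21, -1.785)  len=1.5076
  (v2,v7,v6) [-++] → (0.3247, 1.21, 0.439083)–(0.3247, 1.21, -1.785)  len=2.2241

Chained into 1 loop(s):
  loop 1: 8 segments, perimeter = 11.9800
Total perimeter = 11.980


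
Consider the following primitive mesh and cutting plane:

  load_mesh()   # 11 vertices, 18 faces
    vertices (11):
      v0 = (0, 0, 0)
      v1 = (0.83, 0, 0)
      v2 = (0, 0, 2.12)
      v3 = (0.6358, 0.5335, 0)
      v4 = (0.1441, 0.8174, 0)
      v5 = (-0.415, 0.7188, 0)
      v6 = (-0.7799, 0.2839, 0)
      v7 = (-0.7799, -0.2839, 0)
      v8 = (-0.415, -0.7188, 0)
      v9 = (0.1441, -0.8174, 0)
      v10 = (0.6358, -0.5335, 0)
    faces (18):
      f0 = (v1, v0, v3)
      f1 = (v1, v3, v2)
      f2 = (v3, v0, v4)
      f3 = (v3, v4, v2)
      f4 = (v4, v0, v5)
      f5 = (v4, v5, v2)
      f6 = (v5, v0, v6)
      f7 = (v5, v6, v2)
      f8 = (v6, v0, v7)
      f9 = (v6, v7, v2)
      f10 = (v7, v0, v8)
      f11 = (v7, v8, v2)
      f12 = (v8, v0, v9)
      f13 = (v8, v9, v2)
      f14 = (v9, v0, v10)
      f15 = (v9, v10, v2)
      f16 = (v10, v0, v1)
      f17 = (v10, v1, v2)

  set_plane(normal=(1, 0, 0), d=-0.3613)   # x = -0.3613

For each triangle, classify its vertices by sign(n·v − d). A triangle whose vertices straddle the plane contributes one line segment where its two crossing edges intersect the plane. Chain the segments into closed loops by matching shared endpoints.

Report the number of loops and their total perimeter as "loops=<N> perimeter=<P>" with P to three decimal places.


Straddling triangles (10 of 18):
  (v4,v0,v5) [++-] → (-0.3613, 0.625789, 0)–(-0.3613, 0.72827, 0)  len=0.1025
  (v4,v5,v2) [+-+] → (-0.3613, 0.72827, 0)–(-0.3613, 0.625789, 0.274323)  len=0.2928
  (v5,v0,v6) [-+-] → (-0.3613, 0.625789, 0)–(-0.3613, 0.131521, 0)  len=0.4943
  (v5,v6,v2) [--+] → (-0.3613, 0.131521, 1.13788)–(-0.3613, 0.625789, 0.274323)  len=0.9950
  (v6,v0,v7) [-+-] → (-0.3613, 0.131521, 0)–(-0.3613, -0.131521, 0)  len=0.2630
  (v6,v7,v2) [--+] → (-0.3613, -0.131521, 1.13788)–(-0.3613, 0.131521, 1.13788)  len=0.2630
  (v7,v0,v8) [-+-] → (-0.3613, -0.131521, 0)–(-0.3613, -0.625789, 0)  len=0.4943
  (v7,v8,v2) [--+] → (-0.3613, -0.625789, 0.274323)–(-0.3613, -0.131521, 1.13788)  len=0.9950
  (v8,v0,v9) [-++] → (-0.3613, -0.625789, 0)–(-0.3613, -0.72827, 0)  len=0.1025
  (v8,v9,v2) [-++] → (-0.3613, -0.72827, 0)–(-0.3613, -0.625789, 0.274323)  len=0.2928

Chained into 1 loop(s):
  loop 1: 10 segments, perimeter = 4.2953
Total perimeter = 4.295

loops=1 perimeter=4.295


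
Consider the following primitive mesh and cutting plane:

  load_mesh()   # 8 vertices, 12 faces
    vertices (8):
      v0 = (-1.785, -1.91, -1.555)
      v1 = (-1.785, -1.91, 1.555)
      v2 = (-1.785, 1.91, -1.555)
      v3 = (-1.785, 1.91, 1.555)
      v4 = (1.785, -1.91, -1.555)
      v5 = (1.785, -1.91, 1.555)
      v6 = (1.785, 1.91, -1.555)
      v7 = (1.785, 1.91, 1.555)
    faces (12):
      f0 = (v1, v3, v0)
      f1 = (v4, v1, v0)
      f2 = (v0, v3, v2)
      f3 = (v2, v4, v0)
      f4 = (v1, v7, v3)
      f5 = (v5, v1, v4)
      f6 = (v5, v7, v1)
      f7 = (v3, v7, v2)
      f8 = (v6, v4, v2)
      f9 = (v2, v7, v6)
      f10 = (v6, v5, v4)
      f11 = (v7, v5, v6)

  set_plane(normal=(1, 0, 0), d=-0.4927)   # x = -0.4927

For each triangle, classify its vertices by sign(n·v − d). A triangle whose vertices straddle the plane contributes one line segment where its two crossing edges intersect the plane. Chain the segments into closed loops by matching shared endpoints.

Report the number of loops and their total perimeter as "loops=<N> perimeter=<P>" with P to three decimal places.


loops=1 perimeter=13.860

Straddling triangles (8 of 12):
  (v4,v1,v0) [+--] → (-0.4927, -1.91, 0.429215)–(-0.4927, -1.91, -1.555)  len=1.9842
  (v2,v4,v0) [-+-] → (-0.4927, 0.527203, -1.555)–(-0.4927, -1.91, -1.555)  len=2.4372
  (v1,v7,v3) [-+-] → (-0.4927, -0.527203, 1.555)–(-0.4927, 1.91, 1.555)  len=2.4372
  (v5,v1,v4) [+-+] → (-0.4927, -1.91, 1.555)–(-0.4927, -1.91, 0.429215)  len=1.1258
  (v5,v7,v1) [++-] → (-0.4927, -0.527203, 1.555)–(-0.4927, -1.91, 1.555)  len=1.3828
  (v3,v7,v2) [-+-] → (-0.4927, 1.91, 1.555)–(-0.4927, 1.91, -0.429215)  len=1.9842
  (v6,v4,v2) [++-] → (-0.4927, 0.527203, -1.555)–(-0.4927, 1.91, -1.555)  len=1.3828
  (v2,v7,v6) [-++] → (-0.4927, 1.91, -0.429215)–(-0.4927, 1.91, -1.555)  len=1.1258

Chained into 1 loop(s):
  loop 1: 8 segments, perimeter = 13.8600
Total perimeter = 13.860


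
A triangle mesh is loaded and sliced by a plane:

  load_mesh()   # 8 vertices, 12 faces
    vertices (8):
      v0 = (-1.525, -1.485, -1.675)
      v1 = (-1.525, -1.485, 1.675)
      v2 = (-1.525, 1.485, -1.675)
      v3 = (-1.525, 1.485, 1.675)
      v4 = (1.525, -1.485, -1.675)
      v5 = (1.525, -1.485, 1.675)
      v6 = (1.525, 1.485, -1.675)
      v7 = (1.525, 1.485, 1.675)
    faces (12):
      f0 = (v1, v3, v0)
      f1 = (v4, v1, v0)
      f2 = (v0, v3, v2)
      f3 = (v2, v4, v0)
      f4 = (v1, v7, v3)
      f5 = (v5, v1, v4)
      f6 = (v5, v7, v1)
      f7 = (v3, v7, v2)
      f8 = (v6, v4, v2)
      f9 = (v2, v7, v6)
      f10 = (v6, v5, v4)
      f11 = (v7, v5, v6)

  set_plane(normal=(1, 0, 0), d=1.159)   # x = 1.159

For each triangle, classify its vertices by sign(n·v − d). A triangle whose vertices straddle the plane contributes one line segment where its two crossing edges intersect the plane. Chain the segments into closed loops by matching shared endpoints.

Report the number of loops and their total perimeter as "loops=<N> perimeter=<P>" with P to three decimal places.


loops=1 perimeter=12.640

Straddling triangles (8 of 12):
  (v4,v1,v0) [+--] → (1.159, -1.485, -1.273)–(1.159, -1.485, -1.675)  len=0.4020
  (v2,v4,v0) [-+-] → (1.159, -1.1286, -1.675)–(1.159, -1.485, -1.675)  len=0.3564
  (v1,v7,v3) [-+-] → (1.159, 1.1286, 1.675)–(1.159, 1.485, 1.675)  len=0.3564
  (v5,v1,v4) [+-+] → (1.159, -1.485, 1.675)–(1.159, -1.485, -1.273)  len=2.9480
  (v5,v7,v1) [++-] → (1.159, 1.1286, 1.675)–(1.159, -1.485, 1.675)  len=2.6136
  (v3,v7,v2) [-+-] → (1.159, 1.485, 1.675)–(1.159, 1.485, 1.273)  len=0.4020
  (v6,v4,v2) [++-] → (1.159, -1.1286, -1.675)–(1.159, 1.485, -1.675)  len=2.6136
  (v2,v7,v6) [-++] → (1.159, 1.485, 1.273)–(1.159, 1.485, -1.675)  len=2.9480

Chained into 1 loop(s):
  loop 1: 8 segments, perimeter = 12.6400
Total perimeter = 12.640


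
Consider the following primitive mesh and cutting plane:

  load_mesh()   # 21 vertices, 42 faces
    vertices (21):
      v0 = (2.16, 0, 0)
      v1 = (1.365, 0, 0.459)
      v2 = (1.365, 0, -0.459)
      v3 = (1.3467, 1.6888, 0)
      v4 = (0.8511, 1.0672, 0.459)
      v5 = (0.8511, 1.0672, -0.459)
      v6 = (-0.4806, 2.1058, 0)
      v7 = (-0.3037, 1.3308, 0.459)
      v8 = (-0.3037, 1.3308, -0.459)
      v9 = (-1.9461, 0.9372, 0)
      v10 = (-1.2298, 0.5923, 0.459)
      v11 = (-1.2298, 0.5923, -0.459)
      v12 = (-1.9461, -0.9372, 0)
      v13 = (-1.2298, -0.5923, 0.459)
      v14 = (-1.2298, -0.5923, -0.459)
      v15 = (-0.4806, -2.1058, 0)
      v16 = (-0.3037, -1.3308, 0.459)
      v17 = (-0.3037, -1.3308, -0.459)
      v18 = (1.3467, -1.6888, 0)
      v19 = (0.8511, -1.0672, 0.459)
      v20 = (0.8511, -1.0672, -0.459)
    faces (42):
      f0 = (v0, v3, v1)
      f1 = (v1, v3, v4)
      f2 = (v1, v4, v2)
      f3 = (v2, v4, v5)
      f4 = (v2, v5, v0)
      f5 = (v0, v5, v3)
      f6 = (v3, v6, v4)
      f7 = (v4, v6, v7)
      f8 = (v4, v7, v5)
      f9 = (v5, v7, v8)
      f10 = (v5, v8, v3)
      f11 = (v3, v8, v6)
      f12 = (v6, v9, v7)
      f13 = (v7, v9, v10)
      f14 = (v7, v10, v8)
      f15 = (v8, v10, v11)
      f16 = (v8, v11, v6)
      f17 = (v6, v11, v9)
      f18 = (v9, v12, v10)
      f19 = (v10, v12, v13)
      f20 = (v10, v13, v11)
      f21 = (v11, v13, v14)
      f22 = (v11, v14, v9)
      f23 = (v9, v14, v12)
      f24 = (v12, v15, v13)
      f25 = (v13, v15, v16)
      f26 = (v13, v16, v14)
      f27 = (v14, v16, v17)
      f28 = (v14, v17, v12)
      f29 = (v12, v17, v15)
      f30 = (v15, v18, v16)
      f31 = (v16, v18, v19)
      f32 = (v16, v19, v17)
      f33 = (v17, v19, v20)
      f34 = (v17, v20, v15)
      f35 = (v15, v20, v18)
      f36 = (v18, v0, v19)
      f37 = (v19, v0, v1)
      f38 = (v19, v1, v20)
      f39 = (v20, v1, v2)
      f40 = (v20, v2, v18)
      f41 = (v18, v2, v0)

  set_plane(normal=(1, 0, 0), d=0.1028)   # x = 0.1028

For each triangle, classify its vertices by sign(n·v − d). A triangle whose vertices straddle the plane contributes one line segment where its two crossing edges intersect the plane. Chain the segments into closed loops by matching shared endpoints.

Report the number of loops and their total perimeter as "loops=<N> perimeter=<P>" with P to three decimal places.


loops=2 perimeter=5.301

Straddling triangles (12 of 42):
  (v3,v6,v4) [+-+] → (0.1028, 1.97266, 0)–(0.1028, 1.6508, 0.201082)  len=0.3795
  (v4,v6,v7) [+--] → (0.1028, 1.6508, 0.201082)–(0.1028, 1.23801, 0.459)  len=0.4867
  (v4,v7,v5) [+-+] → (0.1028, 1.23801, 0.459)–(0.1028, 1.23801, 0.135856)  len=0.3231
  (v5,v7,v8) [+--] → (0.1028, 1.23801, 0.135856)–(0.1028, 1.23801, -0.459)  len=0.5949
  (v5,v8,v3) [+-+] → (0.1028, 1.23801, -0.459)–(0.1028, 1.41898, -0.345946)  len=0.2134
  (v3,v8,v6) [+--] → (0.1028, 1.41898, -0.345946)–(0.1028, 1.97266, 0)  len=0.6529
  (v15,v18,v16) [-+-] → (0.1028, -1.97266, 0)–(0.1028, -1.41898, 0.345946)  len=0.6529
  (v16,v18,v19) [-++] → (0.1028, -1.41898, 0.345946)–(0.1028, -1.23801, 0.459)  len=0.2134
  (v16,v19,v17) [-+-] → (0.1028, -1.23801, 0.459)–(0.1028, -1.23801, -0.135856)  len=0.5949
  (v17,v19,v20) [-++] → (0.1028, -1.23801, -0.135856)–(0.1028, -1.23801, -0.459)  len=0.3231
  (v17,v20,v15) [-+-] → (0.1028, -1.23801, -0.459)–(0.1028, -1.6508, -0.201082)  len=0.4867
  (v15,v20,v18) [-++] → (0.1028, -1.6508, -0.201082)–(0.1028, -1.97266, 0)  len=0.3795

Chained into 2 loop(s):
  loop 1: 6 segments, perimeter = 2.6505
  loop 2: 6 segments, perimeter = 2.6505
Total perimeter = 5.301


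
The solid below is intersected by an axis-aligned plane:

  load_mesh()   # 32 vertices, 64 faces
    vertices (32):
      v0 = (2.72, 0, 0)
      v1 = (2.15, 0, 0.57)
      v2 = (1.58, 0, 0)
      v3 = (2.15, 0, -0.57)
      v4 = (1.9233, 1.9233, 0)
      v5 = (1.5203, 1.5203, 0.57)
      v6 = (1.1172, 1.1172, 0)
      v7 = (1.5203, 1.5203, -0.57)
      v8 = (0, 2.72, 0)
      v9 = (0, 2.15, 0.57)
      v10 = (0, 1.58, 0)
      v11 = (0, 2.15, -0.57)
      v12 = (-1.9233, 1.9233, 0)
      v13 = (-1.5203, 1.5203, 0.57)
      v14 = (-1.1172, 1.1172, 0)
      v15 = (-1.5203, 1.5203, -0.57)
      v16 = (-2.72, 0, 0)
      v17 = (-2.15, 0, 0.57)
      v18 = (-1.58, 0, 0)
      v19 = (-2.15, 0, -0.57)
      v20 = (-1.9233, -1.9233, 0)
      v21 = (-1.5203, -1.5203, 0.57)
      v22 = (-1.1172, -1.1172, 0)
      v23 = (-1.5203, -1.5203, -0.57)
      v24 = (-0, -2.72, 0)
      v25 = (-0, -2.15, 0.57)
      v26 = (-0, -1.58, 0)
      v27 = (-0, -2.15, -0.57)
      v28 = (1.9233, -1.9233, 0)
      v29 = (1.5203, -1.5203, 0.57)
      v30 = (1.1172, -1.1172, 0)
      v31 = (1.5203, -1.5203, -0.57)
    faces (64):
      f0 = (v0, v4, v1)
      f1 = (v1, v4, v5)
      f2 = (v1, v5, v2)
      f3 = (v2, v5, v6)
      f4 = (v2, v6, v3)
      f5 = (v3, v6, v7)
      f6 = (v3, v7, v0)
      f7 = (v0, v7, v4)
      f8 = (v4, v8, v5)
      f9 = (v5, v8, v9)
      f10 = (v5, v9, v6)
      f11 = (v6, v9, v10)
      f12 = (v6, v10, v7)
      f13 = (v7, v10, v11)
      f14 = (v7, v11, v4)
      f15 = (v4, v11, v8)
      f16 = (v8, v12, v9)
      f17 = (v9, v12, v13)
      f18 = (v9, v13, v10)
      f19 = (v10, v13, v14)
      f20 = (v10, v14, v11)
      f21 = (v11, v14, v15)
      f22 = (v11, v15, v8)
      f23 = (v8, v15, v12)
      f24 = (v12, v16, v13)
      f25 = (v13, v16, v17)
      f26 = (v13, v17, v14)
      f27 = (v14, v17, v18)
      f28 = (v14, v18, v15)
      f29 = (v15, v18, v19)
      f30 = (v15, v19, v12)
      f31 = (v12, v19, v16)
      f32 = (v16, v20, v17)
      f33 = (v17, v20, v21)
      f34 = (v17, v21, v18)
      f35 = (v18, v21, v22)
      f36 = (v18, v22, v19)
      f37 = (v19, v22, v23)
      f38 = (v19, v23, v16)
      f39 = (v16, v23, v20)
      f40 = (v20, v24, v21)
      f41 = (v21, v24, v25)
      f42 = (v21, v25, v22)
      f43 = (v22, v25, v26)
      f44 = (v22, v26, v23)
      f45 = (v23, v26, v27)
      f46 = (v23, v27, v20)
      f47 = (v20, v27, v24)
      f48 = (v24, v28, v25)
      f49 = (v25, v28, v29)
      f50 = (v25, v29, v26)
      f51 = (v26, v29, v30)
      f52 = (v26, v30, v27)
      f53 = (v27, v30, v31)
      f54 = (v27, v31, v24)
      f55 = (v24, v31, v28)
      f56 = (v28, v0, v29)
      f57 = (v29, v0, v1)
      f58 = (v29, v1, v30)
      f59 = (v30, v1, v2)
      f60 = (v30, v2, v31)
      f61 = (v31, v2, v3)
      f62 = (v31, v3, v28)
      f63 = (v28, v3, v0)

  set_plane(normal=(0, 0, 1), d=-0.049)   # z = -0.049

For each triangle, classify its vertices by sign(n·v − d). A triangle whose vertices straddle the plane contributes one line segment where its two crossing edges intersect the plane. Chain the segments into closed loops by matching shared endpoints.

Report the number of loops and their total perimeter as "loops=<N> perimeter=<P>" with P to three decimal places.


loops=2 perimeter=26.328

Straddling triangles (32 of 64):
  (v2,v6,v3) [++-] → (1.20598, 1.02116, -0.049)–(1.629, 0, -0.049)  len=1.1053
  (v3,v6,v7) [-+-] → (1.20598, 1.02116, -0.049)–(1.15185, 1.15185, -0.049)  len=0.1415
  (v3,v7,v0) [--+] → (2.61687, 0.130692, -0.049)–(2.671, 0, -0.049)  len=0.1415
  (v0,v7,v4) [+-+] → (2.61687, 0.130692, -0.049)–(1.88866, 1.88866, -0.049)  len=1.9028
  (v6,v10,v7) [++-] → (0.130692, 1.57487, -0.049)–(1.15185, 1.15185, -0.049)  len=1.1053
  (v7,v10,v11) [-+-] → (0.130692, 1.57487, -0.049)–(0, 1.629, -0.049)  len=0.1415
  (v7,v11,v4) [--+] → (1.75796, 1.94279, -0.049)–(1.88866, 1.88866, -0.049)  len=0.1415
  (v4,v11,v8) [+-+] → (1.75796, 1.94279, -0.049)–(0, 2.671, -0.049)  len=1.9028
  (v10,v14,v11) [++-] → (-1.02116, 1.20598, -0.049)–(0, 1.629, -0.049)  len=1.1053
  (v11,v14,v15) [-+-] → (-1.02116, 1.20598, -0.049)–(-1.15185, 1.15185, -0.049)  len=0.1415
  (v11,v15,v8) [--+] → (-0.130692, 2.61687, -0.049)–(0, 2.671, -0.049)  len=0.1415
  (v8,v15,v12) [+-+] → (-0.130692, 2.61687, -0.049)–(-1.88866, 1.88866, -0.049)  len=1.9028
  (v14,v18,v15) [++-] → (-1.57487, 0.130692, -0.049)–(-1.15185, 1.15185, -0.049)  len=1.1053
  (v15,v18,v19) [-+-] → (-1.57487, 0.130692, -0.049)–(-1.629, 0, -0.049)  len=0.1415
  (v15,v19,v12) [--+] → (-1.94279, 1.75796, -0.049)–(-1.88866, 1.88866, -0.049)  len=0.1415
  (v12,v19,v16) [+-+] → (-1.94279, 1.75796, -0.049)–(-2.671, 0, -0.049)  len=1.9028
  (v18,v22,v19) [++-] → (-1.20598, -1.02116, -0.049)–(-1.629, 0, -0.049)  len=1.1053
  (v19,v22,v23) [-+-] → (-1.20598, -1.02116, -0.049)–(-1.15185, -1.15185, -0.049)  len=0.1415
  (v19,v23,v16) [--+] → (-2.61687, -0.130692, -0.049)–(-2.671, 0, -0.049)  len=0.1415
  (v16,v23,v20) [+-+] → (-2.61687, -0.130692, -0.049)–(-1.88866, -1.88866, -0.049)  len=1.9028
  (v22,v26,v23) [++-] → (-0.130692, -1.57487, -0.049)–(-1.15185, -1.15185, -0.049)  len=1.1053
  (v23,v26,v27) [-+-] → (-0.130692, -1.57487, -0.049)–(0, -1.629, -0.049)  len=0.1415
  (v23,v27,v20) [--+] → (-1.75796, -1.94279, -0.049)–(-1.88866, -1.88866, -0.049)  len=0.1415
  (v20,v27,v24) [+-+] → (-1.75796, -1.94279, -0.049)–(0, -2.671, -0.049)  len=1.9028
  (v26,v30,v27) [++-] → (1.02116, -1.20598, -0.049)–(0, -1.629, -0.049)  len=1.1053
  (v27,v30,v31) [-+-] → (1.02116, -1.20598, -0.049)–(1.15185, -1.15185, -0.049)  len=0.1415
  (v27,v31,v24) [--+] → (0.130692, -2.61687, -0.049)–(0, -2.671, -0.049)  len=0.1415
  (v24,v31,v28) [+-+] → (0.130692, -2.61687, -0.049)–(1.88866, -1.88866, -0.049)  len=1.9028
  (v30,v2,v31) [++-] → (1.57487, -0.130692, -0.049)–(1.15185, -1.15185, -0.049)  len=1.1053
  (v31,v2,v3) [-+-] → (1.57487, -0.130692, -0.049)–(1.629, 0, -0.049)  len=0.1415
  (v31,v3,v28) [--+] → (1.94279, -1.75796, -0.049)–(1.88866, -1.88866, -0.049)  len=0.1415
  (v28,v3,v0) [+-+] → (1.94279, -1.75796, -0.049)–(2.671, 0, -0.049)  len=1.9028

Chained into 2 loop(s):
  loop 1: 16 segments, perimeter = 9.9742
  loop 2: 16 segments, perimeter = 16.3542
Total perimeter = 26.328


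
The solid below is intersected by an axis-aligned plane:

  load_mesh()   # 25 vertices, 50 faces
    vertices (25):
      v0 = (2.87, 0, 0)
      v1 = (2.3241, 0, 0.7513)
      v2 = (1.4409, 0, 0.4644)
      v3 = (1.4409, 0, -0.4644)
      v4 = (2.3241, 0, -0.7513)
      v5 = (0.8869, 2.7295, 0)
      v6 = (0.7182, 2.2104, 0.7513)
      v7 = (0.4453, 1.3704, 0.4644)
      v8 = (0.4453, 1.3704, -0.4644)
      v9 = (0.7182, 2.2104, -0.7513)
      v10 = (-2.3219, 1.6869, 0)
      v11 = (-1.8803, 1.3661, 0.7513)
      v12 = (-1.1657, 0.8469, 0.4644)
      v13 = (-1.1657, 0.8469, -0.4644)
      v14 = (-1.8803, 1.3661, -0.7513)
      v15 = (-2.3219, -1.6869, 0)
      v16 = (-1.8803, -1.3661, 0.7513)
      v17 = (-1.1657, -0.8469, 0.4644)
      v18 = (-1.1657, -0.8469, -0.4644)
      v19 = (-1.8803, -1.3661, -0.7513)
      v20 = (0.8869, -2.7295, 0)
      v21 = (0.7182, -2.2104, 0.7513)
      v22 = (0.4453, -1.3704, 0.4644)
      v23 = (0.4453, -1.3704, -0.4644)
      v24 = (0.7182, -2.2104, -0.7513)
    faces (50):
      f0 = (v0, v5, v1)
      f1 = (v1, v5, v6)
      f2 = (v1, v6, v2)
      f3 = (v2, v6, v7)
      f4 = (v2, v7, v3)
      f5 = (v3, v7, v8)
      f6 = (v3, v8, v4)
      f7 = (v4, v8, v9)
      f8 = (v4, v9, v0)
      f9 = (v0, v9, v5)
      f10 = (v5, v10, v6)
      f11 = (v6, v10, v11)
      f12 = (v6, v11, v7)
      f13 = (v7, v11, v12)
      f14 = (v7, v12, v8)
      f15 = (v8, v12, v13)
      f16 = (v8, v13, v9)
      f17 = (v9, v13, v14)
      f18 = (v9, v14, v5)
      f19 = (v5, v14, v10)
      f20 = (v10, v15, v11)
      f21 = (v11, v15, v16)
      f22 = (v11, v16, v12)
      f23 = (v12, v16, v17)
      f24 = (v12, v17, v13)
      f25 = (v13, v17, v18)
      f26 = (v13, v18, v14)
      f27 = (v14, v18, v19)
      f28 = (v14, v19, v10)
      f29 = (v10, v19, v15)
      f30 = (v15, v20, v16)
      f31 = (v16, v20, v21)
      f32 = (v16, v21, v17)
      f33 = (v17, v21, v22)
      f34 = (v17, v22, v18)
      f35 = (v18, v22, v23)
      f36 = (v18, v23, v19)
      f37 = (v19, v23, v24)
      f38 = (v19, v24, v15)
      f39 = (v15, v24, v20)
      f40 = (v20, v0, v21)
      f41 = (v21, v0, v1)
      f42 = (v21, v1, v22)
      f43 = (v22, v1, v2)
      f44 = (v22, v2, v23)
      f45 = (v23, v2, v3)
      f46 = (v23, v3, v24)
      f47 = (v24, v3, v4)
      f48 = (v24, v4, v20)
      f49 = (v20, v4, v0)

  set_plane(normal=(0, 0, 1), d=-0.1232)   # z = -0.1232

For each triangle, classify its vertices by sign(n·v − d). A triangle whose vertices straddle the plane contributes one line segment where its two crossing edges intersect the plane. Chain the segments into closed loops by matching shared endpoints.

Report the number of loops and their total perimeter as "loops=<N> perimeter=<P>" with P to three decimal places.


loops=2 perimeter=24.813

Straddling triangles (20 of 50):
  (v2,v7,v3) [++-] → (1.07516, 0.503424, -0.1232)–(1.4409, 0, -0.1232)  len=0.6223
  (v3,v7,v8) [-+-] → (1.07516, 0.503424, -0.1232)–(0.4453, 1.3704, -0.1232)  len=1.0716
  (v4,v9,v0) [--+] → (2.51714, 0.362467, -0.1232)–(2.78048, 0, -0.1232)  len=0.4480
  (v0,v9,v5) [+-+] → (2.51714, 0.362467, -0.1232)–(0.859236, 2.64438, -0.1232)  len=2.8206
  (v7,v12,v8) [++-] → (-0.14651, 1.17809, -0.1232)–(0.4453, 1.3704, -0.1232)  len=0.6223
  (v8,v12,v13) [-+-] → (-0.14651, 1.17809, -0.1232)–(-1.1657, 0.8469, -0.1232)  len=1.0717
  (v9,v14,v5) [--+] → (0.433128, 2.50593, -0.1232)–(0.859236, 2.64438, -0.1232)  len=0.4480
  (v5,v14,v10) [+-+] → (0.433128, 2.50593, -0.1232)–(-2.24949, 1.63429, -0.1232)  len=2.8207
  (v12,v17,v13) [++-] → (-1.1657, 0.224673, -0.1232)–(-1.1657, 0.8469, -0.1232)  len=0.6222
  (v13,v17,v18) [-+-] → (-1.1657, 0.224673, -0.1232)–(-1.1657, -0.8469, -0.1232)  len=1.0716
  (v14,v19,v10) [--+] → (-2.24949, 1.18626, -0.1232)–(-2.24949, 1.63429, -0.1232)  len=0.4480
  (v10,v19,v15) [+-+] → (-2.24949, 1.18626, -0.1232)–(-2.24949, -1.63429, -0.1232)  len=2.8206
  (v17,v22,v18) [++-] → (-0.57389, -1.03921, -0.1232)–(-1.1657, -0.8469, -0.1232)  len=0.6223
  (v18,v22,v23) [-+-] → (-0.57389, -1.03921, -0.1232)–(0.4453, -1.3704, -0.1232)  len=1.0717
  (v19,v24,v15) [--+] → (-1.82338, -1.77274, -0.1232)–(-2.24949, -1.63429, -0.1232)  len=0.4480
  (v15,v24,v20) [+-+] → (-1.82338, -1.77274, -0.1232)–(0.859236, -2.64438, -0.1232)  len=2.8207
  (v22,v2,v23) [++-] → (0.811039, -0.866976, -0.1232)–(0.4453, -1.3704, -0.1232)  len=0.6223
  (v23,v2,v3) [-+-] → (0.811039, -0.866976, -0.1232)–(1.4409, 0, -0.1232)  len=1.0716
  (v24,v4,v20) [--+] → (1.12258, -2.28191, -0.1232)–(0.859236, -2.64438, -0.1232)  len=0.4480
  (v20,v4,v0) [+-+] → (1.12258, -2.28191, -0.1232)–(2.78048, 0, -0.1232)  len=2.8206

Chained into 2 loop(s):
  loop 1: 10 segments, perimeter = 8.4694
  loop 2: 10 segments, perimeter = 16.3432
Total perimeter = 24.813


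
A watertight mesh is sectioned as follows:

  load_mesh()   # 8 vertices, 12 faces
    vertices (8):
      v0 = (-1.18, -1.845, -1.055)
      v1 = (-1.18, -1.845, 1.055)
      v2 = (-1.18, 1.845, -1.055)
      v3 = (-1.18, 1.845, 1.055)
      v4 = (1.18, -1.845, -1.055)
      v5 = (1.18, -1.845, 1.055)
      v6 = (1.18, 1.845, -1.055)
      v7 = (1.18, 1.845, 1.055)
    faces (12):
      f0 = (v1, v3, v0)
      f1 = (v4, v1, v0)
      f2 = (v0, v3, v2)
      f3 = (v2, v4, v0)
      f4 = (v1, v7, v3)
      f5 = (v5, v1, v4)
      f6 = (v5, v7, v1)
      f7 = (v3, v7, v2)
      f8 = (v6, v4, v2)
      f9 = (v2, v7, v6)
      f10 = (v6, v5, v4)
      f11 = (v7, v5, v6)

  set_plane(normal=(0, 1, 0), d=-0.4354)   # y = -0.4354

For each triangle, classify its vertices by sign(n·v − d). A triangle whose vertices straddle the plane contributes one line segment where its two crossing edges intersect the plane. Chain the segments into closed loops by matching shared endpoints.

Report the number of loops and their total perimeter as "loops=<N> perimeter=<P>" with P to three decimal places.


Straddling triangles (8 of 12):
  (v1,v3,v0) [-+-] → (-1.18, -0.4354, 1.055)–(-1.18, -0.4354, -0.248969)  len=1.3040
  (v0,v3,v2) [-++] → (-1.18, -0.4354, -0.248969)–(-1.18, -0.4354, -1.055)  len=0.8060
  (v2,v4,v0) [+--] → (0.278467, -0.4354, -1.055)–(-1.18, -0.4354, -1.055)  len=1.4585
  (v1,v7,v3) [-++] → (-0.278467, -0.4354, 1.055)–(-1.18, -0.4354, 1.055)  len=0.9015
  (v5,v7,v1) [-+-] → (1.18, -0.4354, 1.055)–(-0.278467, -0.4354, 1.055)  len=1.4585
  (v6,v4,v2) [+-+] → (1.18, -0.4354, -1.055)–(0.278467, -0.4354, -1.055)  len=0.9015
  (v6,v5,v4) [+--] → (1.18, -0.4354, 0.248969)–(1.18, -0.4354, -1.055)  len=1.3040
  (v7,v5,v6) [+-+] → (1.18, -0.4354, 1.055)–(1.18, -0.4354, 0.248969)  len=0.8060

Chained into 1 loop(s):
  loop 1: 8 segments, perimeter = 8.9400
Total perimeter = 8.940

loops=1 perimeter=8.940


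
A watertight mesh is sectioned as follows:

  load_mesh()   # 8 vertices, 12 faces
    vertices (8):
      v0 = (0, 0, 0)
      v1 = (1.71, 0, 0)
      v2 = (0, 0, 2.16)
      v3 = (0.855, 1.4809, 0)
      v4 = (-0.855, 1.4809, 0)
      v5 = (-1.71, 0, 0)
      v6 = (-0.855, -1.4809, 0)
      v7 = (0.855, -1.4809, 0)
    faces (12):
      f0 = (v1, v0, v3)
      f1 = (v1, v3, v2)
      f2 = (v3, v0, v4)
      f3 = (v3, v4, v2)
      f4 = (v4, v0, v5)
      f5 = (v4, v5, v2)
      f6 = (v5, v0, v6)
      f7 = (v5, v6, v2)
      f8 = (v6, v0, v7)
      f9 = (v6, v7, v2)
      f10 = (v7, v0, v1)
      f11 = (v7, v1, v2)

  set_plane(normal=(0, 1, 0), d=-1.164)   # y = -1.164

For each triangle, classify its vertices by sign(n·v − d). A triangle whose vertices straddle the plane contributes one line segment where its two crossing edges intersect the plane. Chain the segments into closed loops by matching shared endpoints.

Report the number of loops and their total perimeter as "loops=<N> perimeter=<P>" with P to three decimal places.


loops=1 perimeter=4.599

Straddling triangles (6 of 12):
  (v5,v0,v6) [++-] → (-0.672037, -1.164, 0)–(-1.03796, -1.164, 0)  len=0.3659
  (v5,v6,v2) [+-+] → (-1.03796, -1.164, 0)–(-0.672037, -1.164, 0.462222)  len=0.5895
  (v6,v0,v7) [-+-] → (-0.672037, -1.164, 0)–(0.672037, -1.164, 0)  len=1.3441
  (v6,v7,v2) [--+] → (0.672037, -1.164, 0.462222)–(-0.672037, -1.164, 0.462222)  len=1.3441
  (v7,v0,v1) [-++] → (0.672037, -1.164, 0)–(1.03796, -1.164, 0)  len=0.3659
  (v7,v1,v2) [-++] → (1.03796, -1.164, 0)–(0.672037, -1.164, 0.462222)  len=0.5895

Chained into 1 loop(s):
  loop 1: 6 segments, perimeter = 4.5991
Total perimeter = 4.599


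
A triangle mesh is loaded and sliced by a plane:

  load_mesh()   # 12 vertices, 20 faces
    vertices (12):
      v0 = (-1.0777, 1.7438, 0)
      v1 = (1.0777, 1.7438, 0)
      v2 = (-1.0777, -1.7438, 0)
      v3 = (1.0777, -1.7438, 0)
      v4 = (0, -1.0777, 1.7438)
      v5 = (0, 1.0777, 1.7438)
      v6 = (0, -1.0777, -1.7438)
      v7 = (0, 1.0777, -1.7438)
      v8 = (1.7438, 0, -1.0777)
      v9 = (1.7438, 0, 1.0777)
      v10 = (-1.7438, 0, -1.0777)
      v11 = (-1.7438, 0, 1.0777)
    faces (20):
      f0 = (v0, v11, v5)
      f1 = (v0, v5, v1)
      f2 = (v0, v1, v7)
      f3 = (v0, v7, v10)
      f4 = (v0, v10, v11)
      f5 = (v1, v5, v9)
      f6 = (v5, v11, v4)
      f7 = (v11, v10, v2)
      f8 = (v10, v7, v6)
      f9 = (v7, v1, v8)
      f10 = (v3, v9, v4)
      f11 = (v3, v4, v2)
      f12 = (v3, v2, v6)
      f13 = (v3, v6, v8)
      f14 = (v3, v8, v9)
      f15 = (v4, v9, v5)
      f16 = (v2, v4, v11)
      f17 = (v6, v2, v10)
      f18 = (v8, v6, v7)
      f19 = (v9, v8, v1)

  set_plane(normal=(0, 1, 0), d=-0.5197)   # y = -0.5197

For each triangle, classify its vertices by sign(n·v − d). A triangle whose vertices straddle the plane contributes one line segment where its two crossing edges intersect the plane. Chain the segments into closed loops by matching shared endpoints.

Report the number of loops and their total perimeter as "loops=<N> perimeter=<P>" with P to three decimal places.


Straddling triangles (10 of 20):
  (v5,v11,v4) [++-] → (-0.902886, -0.5197, 1.39891)–(0, -0.5197, 1.7438)  len=0.9665
  (v11,v10,v2) [++-] → (-1.54528, -0.5197, -0.756516)–(-1.54528, -0.5197, 0.756516)  len=1.5130
  (v10,v7,v6) [++-] → (0, -0.5197, -1.7438)–(-0.902886, -0.5197, -1.39891)  len=0.9665
  (v3,v9,v4) [-+-] → (1.54528, -0.5197, 0.756516)–(0.902886, -0.5197, 1.39891)  len=0.9085
  (v3,v6,v8) [--+] → (0.902886, -0.5197, -1.39891)–(1.54528, -0.5197, -0.756516)  len=0.9085
  (v3,v8,v9) [-++] → (1.54528, -0.5197, -0.756516)–(1.54528, -0.5197, 0.756516)  len=1.5130
  (v4,v9,v5) [-++] → (0.902886, -0.5197, 1.39891)–(0, -0.5197, 1.7438)  len=0.9665
  (v2,v4,v11) [--+] → (-0.902886, -0.5197, 1.39891)–(-1.54528, -0.5197, 0.756516)  len=0.9085
  (v6,v2,v10) [--+] → (-1.54528, -0.5197, -0.756516)–(-0.902886, -0.5197, -1.39891)  len=0.9085
  (v8,v6,v7) [+-+] → (0.902886, -0.5197, -1.39891)–(0, -0.5197, -1.7438)  len=0.9665

Chained into 1 loop(s):
  loop 1: 10 segments, perimeter = 10.5261
Total perimeter = 10.526

loops=1 perimeter=10.526


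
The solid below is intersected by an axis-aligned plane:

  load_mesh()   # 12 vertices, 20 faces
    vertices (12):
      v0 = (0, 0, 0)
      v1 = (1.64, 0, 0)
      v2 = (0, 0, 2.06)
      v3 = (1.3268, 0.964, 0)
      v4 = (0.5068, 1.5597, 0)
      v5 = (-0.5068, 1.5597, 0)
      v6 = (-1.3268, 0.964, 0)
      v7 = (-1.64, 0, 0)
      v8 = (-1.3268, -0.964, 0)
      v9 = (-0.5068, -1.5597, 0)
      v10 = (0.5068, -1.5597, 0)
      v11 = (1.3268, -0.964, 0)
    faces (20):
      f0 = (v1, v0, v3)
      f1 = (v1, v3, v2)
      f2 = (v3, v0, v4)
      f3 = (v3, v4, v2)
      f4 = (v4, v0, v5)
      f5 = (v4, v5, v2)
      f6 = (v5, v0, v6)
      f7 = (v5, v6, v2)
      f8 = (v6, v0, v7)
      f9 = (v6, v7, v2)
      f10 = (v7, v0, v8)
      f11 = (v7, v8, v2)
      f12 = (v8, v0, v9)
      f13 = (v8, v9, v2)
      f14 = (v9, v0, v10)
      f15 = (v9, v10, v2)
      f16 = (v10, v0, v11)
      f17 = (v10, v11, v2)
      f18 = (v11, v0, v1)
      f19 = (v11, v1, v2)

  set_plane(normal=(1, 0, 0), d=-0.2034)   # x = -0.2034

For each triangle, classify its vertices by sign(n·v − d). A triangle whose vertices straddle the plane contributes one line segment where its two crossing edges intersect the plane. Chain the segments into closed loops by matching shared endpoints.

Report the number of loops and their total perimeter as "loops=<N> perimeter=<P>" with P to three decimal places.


Straddling triangles (12 of 20):
  (v4,v0,v5) [++-] → (-0.2034, 0.625973, 0)–(-0.2034, 1.5597, 0)  len=0.9337
  (v4,v5,v2) [+-+] → (-0.2034, 1.5597, 0)–(-0.2034, 0.625973, 1.23324)  len=1.5468
  (v5,v0,v6) [-+-] → (-0.2034, 0.625973, 0)–(-0.2034, 0.147782, 0)  len=0.4782
  (v5,v6,v2) [--+] → (-0.2034, 0.147782, 1.7442)–(-0.2034, 0.625973, 1.23324)  len=0.6998
  (v6,v0,v7) [-+-] → (-0.2034, 0.147782, 0)–(-0.2034, 0, 0)  len=0.1478
  (v6,v7,v2) [--+] → (-0.2034, 0, 1.80451)–(-0.2034, 0.147782, 1.7442)  len=0.1596
  (v7,v0,v8) [-+-] → (-0.2034, 0, 0)–(-0.2034, -0.147782, 0)  len=0.1478
  (v7,v8,v2) [--+] → (-0.2034, -0.147782, 1.7442)–(-0.2034, 0, 1.80451)  len=0.1596
  (v8,v0,v9) [-+-] → (-0.2034, -0.147782, 0)–(-0.2034, -0.625973, 0)  len=0.4782
  (v8,v9,v2) [--+] → (-0.2034, -0.625973, 1.23324)–(-0.2034, -0.147782, 1.7442)  len=0.6998
  (v9,v0,v10) [-++] → (-0.2034, -0.625973, 0)–(-0.2034, -1.5597, 0)  len=0.9337
  (v9,v10,v2) [-++] → (-0.2034, -1.5597, 0)–(-0.2034, -0.625973, 1.23324)  len=1.5468

Chained into 1 loop(s):
  loop 1: 12 segments, perimeter = 7.9320
Total perimeter = 7.932

loops=1 perimeter=7.932


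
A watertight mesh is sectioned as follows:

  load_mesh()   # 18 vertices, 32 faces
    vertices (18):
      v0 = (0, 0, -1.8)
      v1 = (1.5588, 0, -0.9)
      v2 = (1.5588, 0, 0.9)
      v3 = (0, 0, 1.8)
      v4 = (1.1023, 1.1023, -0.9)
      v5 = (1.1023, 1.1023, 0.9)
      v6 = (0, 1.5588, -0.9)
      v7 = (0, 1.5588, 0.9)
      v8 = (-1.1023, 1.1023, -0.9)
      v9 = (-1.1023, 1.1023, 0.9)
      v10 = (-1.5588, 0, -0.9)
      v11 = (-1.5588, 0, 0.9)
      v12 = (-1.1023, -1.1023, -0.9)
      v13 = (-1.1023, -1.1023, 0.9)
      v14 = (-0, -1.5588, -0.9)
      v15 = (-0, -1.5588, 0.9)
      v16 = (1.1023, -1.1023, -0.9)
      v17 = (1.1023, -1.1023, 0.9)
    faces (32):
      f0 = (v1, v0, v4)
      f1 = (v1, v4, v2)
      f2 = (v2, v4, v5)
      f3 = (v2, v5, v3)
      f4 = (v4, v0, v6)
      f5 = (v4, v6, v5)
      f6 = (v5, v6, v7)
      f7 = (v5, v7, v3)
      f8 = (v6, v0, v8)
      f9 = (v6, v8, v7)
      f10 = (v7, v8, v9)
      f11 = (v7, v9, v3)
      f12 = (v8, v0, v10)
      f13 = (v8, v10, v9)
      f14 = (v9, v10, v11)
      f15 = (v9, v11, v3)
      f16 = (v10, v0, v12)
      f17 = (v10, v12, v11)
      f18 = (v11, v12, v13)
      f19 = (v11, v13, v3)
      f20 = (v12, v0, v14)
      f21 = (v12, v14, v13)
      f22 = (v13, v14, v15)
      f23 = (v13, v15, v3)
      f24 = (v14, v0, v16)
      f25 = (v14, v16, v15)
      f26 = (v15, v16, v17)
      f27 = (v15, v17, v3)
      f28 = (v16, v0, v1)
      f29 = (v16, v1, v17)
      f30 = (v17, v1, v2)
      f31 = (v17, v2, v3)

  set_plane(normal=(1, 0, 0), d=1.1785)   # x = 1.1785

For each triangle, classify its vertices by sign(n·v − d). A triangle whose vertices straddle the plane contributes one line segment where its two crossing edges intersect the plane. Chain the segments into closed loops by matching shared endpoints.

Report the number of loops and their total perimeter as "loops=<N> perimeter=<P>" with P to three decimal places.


Straddling triangles (8 of 32):
  (v1,v0,v4) [+--] → (1.1785, 0, -1.11957)–(1.1785, 0.918302, -0.9)  len=0.9442
  (v1,v4,v2) [+-+] → (1.1785, 0.918302, -0.9)–(1.1785, 0.918302, -0.59954)  len=0.3005
  (v2,v4,v5) [+--] → (1.1785, 0.918302, -0.59954)–(1.1785, 0.918302, 0.9)  len=1.4995
  (v2,v5,v3) [+--] → (1.1785, 0.918302, 0.9)–(1.1785, 0, 1.11957)  len=0.9442
  (v16,v0,v1) [--+] → (1.1785, 0, -1.11957)–(1.1785, -0.918302, -0.9)  len=0.9442
  (v16,v1,v17) [-+-] → (1.1785, -0.918302, -0.9)–(1.1785, -0.918302, 0.59954)  len=1.4995
  (v17,v1,v2) [-++] → (1.1785, -0.918302, 0.59954)–(1.1785, -0.918302, 0.9)  len=0.3005
  (v17,v2,v3) [-+-] → (1.1785, -0.918302, 0.9)–(1.1785, 0, 1.11957)  len=0.9442

Chained into 1 loop(s):
  loop 1: 8 segments, perimeter = 7.3768
Total perimeter = 7.377

loops=1 perimeter=7.377


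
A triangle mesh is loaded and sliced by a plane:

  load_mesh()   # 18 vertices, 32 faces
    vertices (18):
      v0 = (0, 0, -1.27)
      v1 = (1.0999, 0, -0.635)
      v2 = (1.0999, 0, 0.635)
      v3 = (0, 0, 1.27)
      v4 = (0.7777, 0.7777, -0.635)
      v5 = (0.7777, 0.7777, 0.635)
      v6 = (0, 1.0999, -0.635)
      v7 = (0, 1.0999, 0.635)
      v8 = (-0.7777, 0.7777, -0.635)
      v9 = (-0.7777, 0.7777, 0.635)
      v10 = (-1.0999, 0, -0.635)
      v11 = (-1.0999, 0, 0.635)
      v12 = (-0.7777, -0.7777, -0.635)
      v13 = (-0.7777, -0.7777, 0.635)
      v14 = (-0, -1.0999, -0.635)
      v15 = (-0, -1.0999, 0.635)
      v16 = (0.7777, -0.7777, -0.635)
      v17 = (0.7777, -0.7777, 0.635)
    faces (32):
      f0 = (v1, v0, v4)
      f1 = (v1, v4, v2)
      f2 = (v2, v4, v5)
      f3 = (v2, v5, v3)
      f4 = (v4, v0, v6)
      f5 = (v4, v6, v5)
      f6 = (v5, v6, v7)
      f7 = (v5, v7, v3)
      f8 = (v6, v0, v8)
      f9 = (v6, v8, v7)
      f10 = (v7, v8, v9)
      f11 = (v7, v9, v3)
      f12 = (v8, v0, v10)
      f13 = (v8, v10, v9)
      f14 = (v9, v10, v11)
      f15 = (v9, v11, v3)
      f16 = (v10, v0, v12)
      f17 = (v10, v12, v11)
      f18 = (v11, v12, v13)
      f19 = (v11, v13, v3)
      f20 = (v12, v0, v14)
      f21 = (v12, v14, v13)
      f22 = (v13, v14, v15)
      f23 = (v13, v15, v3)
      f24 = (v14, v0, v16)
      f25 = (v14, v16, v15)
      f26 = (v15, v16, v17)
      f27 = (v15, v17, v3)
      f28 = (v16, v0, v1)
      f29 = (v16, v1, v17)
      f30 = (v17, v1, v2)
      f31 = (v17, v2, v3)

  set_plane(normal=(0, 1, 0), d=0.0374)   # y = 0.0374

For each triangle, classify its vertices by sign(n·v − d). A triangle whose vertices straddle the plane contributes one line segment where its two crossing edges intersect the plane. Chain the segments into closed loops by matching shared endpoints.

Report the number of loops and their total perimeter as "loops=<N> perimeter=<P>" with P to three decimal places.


Straddling triangles (12 of 32):
  (v1,v0,v4) [--+] → (0.0374, 0.0374, -1.23946)–(1.08441, 0.0374, -0.635)  len=1.2090
  (v1,v4,v2) [-+-] → (1.08441, 0.0374, -0.635)–(1.08441, 0.0374, 0.573925)  len=1.2089
  (v2,v4,v5) [-++] → (1.08441, 0.0374, 0.573925)–(1.08441, 0.0374, 0.635)  len=0.0611
  (v2,v5,v3) [-+-] → (1.08441, 0.0374, 0.635)–(0.0374, 0.0374, 1.23946)  len=1.2090
  (v4,v0,v6) [+-+] → (0.0374, 0.0374, -1.23946)–(0, 0.0374, -1.24841)  len=0.0385
  (v5,v7,v3) [++-] → (0, 0.0374, 1.24841)–(0.0374, 0.0374, 1.23946)  len=0.0385
  (v6,v0,v8) [+-+] → (0, 0.0374, -1.24841)–(-0.0374, 0.0374, -1.23946)  len=0.0385
  (v7,v9,v3) [++-] → (-0.0374, 0.0374, 1.23946)–(0, 0.0374, 1.24841)  len=0.0385
  (v8,v0,v10) [+--] → (-0.0374, 0.0374, -1.23946)–(-1.08441, 0.0374, -0.635)  len=1.2090
  (v8,v10,v9) [+-+] → (-1.08441, 0.0374, -0.635)–(-1.08441, 0.0374, -0.573925)  len=0.0611
  (v9,v10,v11) [+--] → (-1.08441, 0.0374, -0.573925)–(-1.08441, 0.0374, 0.635)  len=1.2089
  (v9,v11,v3) [+--] → (-1.08441, 0.0374, 0.635)–(-0.0374, 0.0374, 1.23946)  len=1.2090

Chained into 1 loop(s):
  loop 1: 12 segments, perimeter = 7.5297
Total perimeter = 7.530

loops=1 perimeter=7.530


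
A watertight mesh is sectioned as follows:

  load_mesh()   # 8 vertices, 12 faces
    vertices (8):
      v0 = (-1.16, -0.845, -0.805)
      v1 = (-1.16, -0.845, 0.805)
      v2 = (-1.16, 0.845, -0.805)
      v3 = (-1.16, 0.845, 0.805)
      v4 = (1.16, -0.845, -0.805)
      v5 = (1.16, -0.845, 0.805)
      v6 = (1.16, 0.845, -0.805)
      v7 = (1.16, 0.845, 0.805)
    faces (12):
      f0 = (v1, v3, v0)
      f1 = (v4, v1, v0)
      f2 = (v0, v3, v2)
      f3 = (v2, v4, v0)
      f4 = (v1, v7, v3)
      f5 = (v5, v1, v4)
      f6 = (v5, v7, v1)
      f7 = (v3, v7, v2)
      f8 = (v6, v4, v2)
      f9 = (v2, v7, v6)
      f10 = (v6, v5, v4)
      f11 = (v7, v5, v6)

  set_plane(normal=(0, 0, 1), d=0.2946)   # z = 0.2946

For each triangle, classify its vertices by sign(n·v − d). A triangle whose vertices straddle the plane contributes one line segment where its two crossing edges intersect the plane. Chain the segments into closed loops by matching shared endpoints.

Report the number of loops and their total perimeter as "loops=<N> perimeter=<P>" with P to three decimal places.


Straddling triangles (8 of 12):
  (v1,v3,v0) [++-] → (-1.16, 0.309239, 0.2946)–(-1.16, -0.845, 0.2946)  len=1.1542
  (v4,v1,v0) [-+-] → (-0.424517, -0.845, 0.2946)–(-1.16, -0.845, 0.2946)  len=0.7355
  (v0,v3,v2) [-+-] → (-1.16, 0.309239, 0.2946)–(-1.16, 0.845, 0.2946)  len=0.5358
  (v5,v1,v4) [++-] → (-0.424517, -0.845, 0.2946)–(1.16, -0.845, 0.2946)  len=1.5845
  (v3,v7,v2) [++-] → (0.424517, 0.845, 0.2946)–(-1.16, 0.845, 0.2946)  len=1.5845
  (v2,v7,v6) [-+-] → (0.424517, 0.845, 0.2946)–(1.16, 0.845, 0.2946)  len=0.7355
  (v6,v5,v4) [-+-] → (1.16, -0.309239, 0.2946)–(1.16, -0.845, 0.2946)  len=0.5358
  (v7,v5,v6) [++-] → (1.16, -0.309239, 0.2946)–(1.16, 0.845, 0.2946)  len=1.1542

Chained into 1 loop(s):
  loop 1: 8 segments, perimeter = 8.0200
Total perimeter = 8.020

loops=1 perimeter=8.020
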